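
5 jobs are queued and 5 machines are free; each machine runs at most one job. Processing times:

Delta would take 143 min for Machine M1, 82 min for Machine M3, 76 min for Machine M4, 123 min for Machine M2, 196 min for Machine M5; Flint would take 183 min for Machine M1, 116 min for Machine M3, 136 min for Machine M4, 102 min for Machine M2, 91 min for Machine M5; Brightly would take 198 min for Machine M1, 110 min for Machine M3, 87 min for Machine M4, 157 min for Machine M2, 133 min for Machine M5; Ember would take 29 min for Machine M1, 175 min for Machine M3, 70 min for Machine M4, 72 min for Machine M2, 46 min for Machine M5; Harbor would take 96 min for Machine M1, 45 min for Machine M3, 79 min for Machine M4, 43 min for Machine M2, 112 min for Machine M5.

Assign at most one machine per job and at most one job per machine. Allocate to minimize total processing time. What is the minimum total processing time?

Minimum total: 332 min

Treat this as an assignment problem: match each job to one machine.
Optimal: Delta→Machine M3 (82 min), Flint→Machine M5 (91 min), Brightly→Machine M4 (87 min), Ember→Machine M1 (29 min), Harbor→Machine M2 (43 min) — total 82+91+87+29+43 = 332 min.
Min-entry greedy (repeatedly take the single cheapest remaining cell) gives 349 min, worse by 17.
Next-best assignment: Delta→Machine M4, Flint→Machine M5, Brightly→Machine M3, Ember→Machine M1, Harbor→Machine M2 = 349 min.
Swapping Flint↔Brightly (Flint→Machine M4 136 min, Brightly→Machine M5 133 min) adds 91.
Every other assignment is strictly worse.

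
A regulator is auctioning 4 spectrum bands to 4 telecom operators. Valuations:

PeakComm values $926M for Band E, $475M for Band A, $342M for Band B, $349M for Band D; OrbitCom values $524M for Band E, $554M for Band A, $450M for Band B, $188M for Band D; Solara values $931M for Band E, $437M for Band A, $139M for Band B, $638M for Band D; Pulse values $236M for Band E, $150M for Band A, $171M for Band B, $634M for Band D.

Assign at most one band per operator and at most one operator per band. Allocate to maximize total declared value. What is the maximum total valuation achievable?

Optimal: PeakComm→Band A ($475M), OrbitCom→Band B ($450M), Solara→Band E ($931M), Pulse→Band D ($634M) — total 475+450+931+634 = $2490M.
Column-greedy (each band in turn goes to its best remaining operator) gives $2461M, worse by 29.

Max total: $2490M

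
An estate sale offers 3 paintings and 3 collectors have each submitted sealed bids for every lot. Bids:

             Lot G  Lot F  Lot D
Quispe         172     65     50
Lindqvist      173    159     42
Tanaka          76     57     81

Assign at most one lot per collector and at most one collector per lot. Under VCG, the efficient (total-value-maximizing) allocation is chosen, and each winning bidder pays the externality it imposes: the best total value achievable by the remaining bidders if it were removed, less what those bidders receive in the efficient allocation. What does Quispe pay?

Quispe pays $14.

Efficient allocation: Quispe→Lot G ($172), Lindqvist→Lot F ($159), Tanaka→Lot D ($81); total welfare W = $412.
Quispe receives Lot G at value $172, so the others get W − 172 = $240.
Without Quispe: best allocation of the remaining 2 bidders over all 3 lots is Lindqvist→Lot G ($173), Tanaka→Lot D ($81), total $254.
VCG payment = (others' best without Quispe) − (others' welfare with Quispe) = 254 − 240 = $14.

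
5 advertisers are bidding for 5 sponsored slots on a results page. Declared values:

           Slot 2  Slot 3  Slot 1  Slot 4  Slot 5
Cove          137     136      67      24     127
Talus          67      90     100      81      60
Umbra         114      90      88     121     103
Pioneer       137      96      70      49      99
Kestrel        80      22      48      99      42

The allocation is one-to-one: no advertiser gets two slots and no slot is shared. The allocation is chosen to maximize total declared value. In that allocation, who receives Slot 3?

Cove receives Slot 3.

Optimal: Cove→Slot 3 ($136), Talus→Slot 1 ($100), Umbra→Slot 5 ($103), Pioneer→Slot 2 ($137), Kestrel→Slot 4 ($99) — total 136+100+103+137+99 = $575.
Row-greedy (each advertiser in turn takes its best remaining slot) gives $479, worse by 96.
Swapping Pioneer↔Cove (Pioneer→Slot 3 $96, Cove→Slot 2 $137) loses 40.
Checked against all permutations: $575 is optimal.
Cove's own top slot is Slot 2 ($137), but forcing Cove→Slot 2 and reassigning the rest optimally gives only $535 — worse by 40.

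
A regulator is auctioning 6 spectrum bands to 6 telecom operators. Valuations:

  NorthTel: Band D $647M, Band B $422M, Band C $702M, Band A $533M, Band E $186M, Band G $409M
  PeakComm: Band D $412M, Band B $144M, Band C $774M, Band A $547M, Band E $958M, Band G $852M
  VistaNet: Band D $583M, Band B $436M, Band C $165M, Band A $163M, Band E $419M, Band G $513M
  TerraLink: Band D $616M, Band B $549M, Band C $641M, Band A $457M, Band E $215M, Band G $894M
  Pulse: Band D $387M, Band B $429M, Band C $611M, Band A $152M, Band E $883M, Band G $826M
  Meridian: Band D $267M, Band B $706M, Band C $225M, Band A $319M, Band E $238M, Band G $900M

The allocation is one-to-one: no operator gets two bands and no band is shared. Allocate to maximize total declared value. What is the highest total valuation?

Optimal: NorthTel→Band A ($533M), PeakComm→Band C ($774M), VistaNet→Band D ($583M), TerraLink→Band G ($894M), Pulse→Band E ($883M), Meridian→Band B ($706M) — total 533+774+583+894+883+706 = $4373M.
Every other assignment is strictly worse.

Max total: $4373M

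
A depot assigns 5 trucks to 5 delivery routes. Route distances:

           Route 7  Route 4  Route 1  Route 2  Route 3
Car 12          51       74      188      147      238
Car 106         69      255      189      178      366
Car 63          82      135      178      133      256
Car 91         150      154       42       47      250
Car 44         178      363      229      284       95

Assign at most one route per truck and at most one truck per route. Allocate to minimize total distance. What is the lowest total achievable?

Minimum total: 413 km

Treat this as an assignment problem: match each truck to one route.
Optimal: Car 12→Route 4 (74 km), Car 106→Route 7 (69 km), Car 63→Route 2 (133 km), Car 91→Route 1 (42 km), Car 44→Route 3 (95 km) — total 74+69+133+42+95 = 413 km.
Next-best assignment: Car 12→Route 4, Car 106→Route 7, Car 63→Route 1, Car 91→Route 2, Car 44→Route 3 = 463 km.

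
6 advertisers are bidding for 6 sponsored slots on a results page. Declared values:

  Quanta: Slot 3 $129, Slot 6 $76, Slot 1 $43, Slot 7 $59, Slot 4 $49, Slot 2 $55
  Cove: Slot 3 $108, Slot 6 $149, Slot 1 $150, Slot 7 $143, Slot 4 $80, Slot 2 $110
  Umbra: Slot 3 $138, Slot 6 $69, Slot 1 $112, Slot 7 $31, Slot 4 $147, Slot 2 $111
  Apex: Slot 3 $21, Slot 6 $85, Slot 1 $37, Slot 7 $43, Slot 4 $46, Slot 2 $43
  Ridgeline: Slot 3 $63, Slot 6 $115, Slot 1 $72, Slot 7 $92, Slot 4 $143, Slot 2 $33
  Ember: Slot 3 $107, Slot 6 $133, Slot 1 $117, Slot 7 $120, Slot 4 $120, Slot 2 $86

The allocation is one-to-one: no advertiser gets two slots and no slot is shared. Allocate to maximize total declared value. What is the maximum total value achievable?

Max total: $738

Optimal: Quanta→Slot 3 ($129), Cove→Slot 1 ($150), Umbra→Slot 2 ($111), Apex→Slot 6 ($85), Ridgeline→Slot 4 ($143), Ember→Slot 7 ($120) — total 129+150+111+85+143+120 = $738.
Row-greedy (each advertiser in turn takes its best remaining slot) gives $689, worse by 49.
Swapping Cove↔Quanta (Cove→Slot 3 $108, Quanta→Slot 1 $43) loses 128.
Every other assignment is strictly worse.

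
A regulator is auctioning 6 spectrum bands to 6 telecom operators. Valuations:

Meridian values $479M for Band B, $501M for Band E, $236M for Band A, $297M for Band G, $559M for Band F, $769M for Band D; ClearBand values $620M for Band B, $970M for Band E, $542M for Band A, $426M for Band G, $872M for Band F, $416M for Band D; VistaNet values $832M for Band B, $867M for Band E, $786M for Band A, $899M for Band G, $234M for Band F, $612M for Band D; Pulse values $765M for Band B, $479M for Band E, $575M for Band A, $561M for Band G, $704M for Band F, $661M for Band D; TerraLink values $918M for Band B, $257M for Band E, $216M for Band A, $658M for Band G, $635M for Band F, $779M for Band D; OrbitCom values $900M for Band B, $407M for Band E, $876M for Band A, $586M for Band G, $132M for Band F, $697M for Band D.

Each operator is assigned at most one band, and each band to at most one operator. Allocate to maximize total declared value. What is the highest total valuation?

Maximum total: $5136M

This is a one-to-one assignment (maximum-weight bipartite matching).
Optimal: Meridian→Band D ($769M), ClearBand→Band E ($970M), VistaNet→Band G ($899M), Pulse→Band F ($704M), TerraLink→Band B ($918M), OrbitCom→Band A ($876M) — total 769+970+899+704+918+876 = $5136M.
Next-best assignment: Meridian→Band D, ClearBand→Band E, VistaNet→Band G, Pulse→Band B, TerraLink→Band F, OrbitCom→Band A = $4914M.
Swapping OrbitCom↔TerraLink (OrbitCom→Band B $900M, TerraLink→Band A $216M) loses 678.
No other one-to-one assignment exceeds $5136M.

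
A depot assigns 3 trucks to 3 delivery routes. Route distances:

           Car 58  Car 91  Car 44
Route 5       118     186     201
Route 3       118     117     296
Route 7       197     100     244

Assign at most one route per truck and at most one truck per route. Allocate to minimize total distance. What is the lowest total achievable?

This is the linear assignment problem.
Optimal: Car 58→Route 3 (118 km), Car 91→Route 7 (100 km), Car 44→Route 5 (201 km) — total 118+100+201 = 419 km.
Row-greedy (each truck in turn takes its cheapest remaining route) gives 514 km, worse by 95.
Next-best assignment: Car 58→Route 5, Car 91→Route 3, Car 44→Route 7 = 479 km.
Swapping Car 58↔Car 91 (Car 58→Route 7 197 km, Car 91→Route 3 117 km) adds 96.
Checked against all permutations: 419 km is optimal.

Min total: 419 km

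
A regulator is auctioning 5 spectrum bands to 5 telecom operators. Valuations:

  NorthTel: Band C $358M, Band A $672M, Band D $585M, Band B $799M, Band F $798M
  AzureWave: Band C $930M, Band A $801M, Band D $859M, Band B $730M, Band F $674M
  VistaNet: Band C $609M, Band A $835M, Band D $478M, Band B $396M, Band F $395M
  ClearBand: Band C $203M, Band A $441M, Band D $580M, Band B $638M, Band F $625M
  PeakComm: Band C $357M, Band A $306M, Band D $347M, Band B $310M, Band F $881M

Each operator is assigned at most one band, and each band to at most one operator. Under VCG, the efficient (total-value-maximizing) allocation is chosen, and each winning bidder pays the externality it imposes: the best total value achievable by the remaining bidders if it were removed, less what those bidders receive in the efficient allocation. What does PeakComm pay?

Efficient allocation: NorthTel→Band B ($799M), AzureWave→Band C ($930M), VistaNet→Band A ($835M), ClearBand→Band D ($580M), PeakComm→Band F ($881M); total welfare W = $4025M.
PeakComm receives Band F at value $881M, so the others get W − 881 = $3144M.
Without PeakComm: best allocation of the remaining 4 bidders over all 5 bands is NorthTel→Band F ($798M), AzureWave→Band C ($930M), VistaNet→Band A ($835M), ClearBand→Band B ($638M), total $3201M.
VCG payment = (others' best without PeakComm) − (others' welfare with PeakComm) = 3201 − 3144 = $57M.

PeakComm pays $57M.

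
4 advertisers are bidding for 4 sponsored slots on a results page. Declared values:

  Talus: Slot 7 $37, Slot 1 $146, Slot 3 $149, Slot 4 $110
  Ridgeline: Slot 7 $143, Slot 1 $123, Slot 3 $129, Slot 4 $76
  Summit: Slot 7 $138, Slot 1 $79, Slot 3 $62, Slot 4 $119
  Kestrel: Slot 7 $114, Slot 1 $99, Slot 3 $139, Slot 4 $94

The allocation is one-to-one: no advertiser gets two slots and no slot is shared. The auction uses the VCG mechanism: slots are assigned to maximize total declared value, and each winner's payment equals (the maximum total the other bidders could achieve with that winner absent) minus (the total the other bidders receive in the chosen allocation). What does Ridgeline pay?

Efficient allocation: Talus→Slot 1 ($146), Ridgeline→Slot 7 ($143), Summit→Slot 4 ($119), Kestrel→Slot 3 ($139); total welfare W = $547.
Ridgeline receives Slot 7 at value $143, so the others get W − 143 = $404.
Without Ridgeline: best allocation of the remaining 3 bidders over all 4 slots is Talus→Slot 1 ($146), Summit→Slot 7 ($138), Kestrel→Slot 3 ($139), total $423.
VCG payment = (others' best without Ridgeline) − (others' welfare with Ridgeline) = 423 − 404 = $19.

Ridgeline pays $19.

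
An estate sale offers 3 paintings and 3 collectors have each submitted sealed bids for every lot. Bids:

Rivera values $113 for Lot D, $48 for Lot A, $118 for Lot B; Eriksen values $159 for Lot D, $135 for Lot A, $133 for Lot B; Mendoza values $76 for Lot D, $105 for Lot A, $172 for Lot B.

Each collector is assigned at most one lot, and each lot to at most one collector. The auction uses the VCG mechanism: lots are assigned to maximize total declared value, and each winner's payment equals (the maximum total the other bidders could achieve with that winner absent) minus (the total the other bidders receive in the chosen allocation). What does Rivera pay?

Rivera pays $24.

Efficient allocation: Rivera→Lot D ($113), Eriksen→Lot A ($135), Mendoza→Lot B ($172); total welfare W = $420.
Rivera receives Lot D at value $113, so the others get W − 113 = $307.
Without Rivera: best allocation of the remaining 2 bidders over all 3 lots is Eriksen→Lot D ($159), Mendoza→Lot B ($172), total $331.
VCG payment = (others' best without Rivera) − (others' welfare with Rivera) = 331 − 307 = $24.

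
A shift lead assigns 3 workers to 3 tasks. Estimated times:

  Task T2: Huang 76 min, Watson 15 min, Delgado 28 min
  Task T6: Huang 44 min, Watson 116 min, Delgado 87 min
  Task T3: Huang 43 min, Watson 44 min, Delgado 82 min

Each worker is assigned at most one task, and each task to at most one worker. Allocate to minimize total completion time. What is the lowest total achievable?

Minimum total: 116 min

Optimal: Huang→Task T6 (44 min), Watson→Task T3 (44 min), Delgado→Task T2 (28 min) — total 44+44+28 = 116 min.
Min-entry greedy (repeatedly take the single cheapest remaining cell) gives 145 min, worse by 29.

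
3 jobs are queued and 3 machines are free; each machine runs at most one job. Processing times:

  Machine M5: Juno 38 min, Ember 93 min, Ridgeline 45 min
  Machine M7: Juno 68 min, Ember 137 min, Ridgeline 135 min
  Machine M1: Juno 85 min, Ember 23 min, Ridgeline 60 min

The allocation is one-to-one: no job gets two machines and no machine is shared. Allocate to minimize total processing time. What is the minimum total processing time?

Min total: 136 min

Optimal: Juno→Machine M7 (68 min), Ember→Machine M1 (23 min), Ridgeline→Machine M5 (45 min) — total 68+23+45 = 136 min.
Column-greedy (each machine in turn goes to its cheapest remaining job) gives 196 min, worse by 60.
Next-best assignment: Juno→Machine M5, Ember→Machine M1, Ridgeline→Machine M7 = 196 min.
Checked against all permutations: 136 min is optimal.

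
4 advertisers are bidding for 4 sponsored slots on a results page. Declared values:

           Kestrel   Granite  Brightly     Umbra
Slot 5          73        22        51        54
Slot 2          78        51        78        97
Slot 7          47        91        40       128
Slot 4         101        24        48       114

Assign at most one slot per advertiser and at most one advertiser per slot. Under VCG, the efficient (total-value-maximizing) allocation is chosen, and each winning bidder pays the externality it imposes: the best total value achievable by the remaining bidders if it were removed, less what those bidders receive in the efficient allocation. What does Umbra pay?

Umbra pays $28.

Efficient allocation: Kestrel→Slot 5 ($73), Granite→Slot 7 ($91), Brightly→Slot 2 ($78), Umbra→Slot 4 ($114); total welfare W = $356.
Umbra receives Slot 4 at value $114, so the others get W − 114 = $242.
Without Umbra: best allocation of the remaining 3 bidders over all 4 slots is Kestrel→Slot 4 ($101), Granite→Slot 7 ($91), Brightly→Slot 2 ($78), total $270.
VCG payment = (others' best without Umbra) − (others' welfare with Umbra) = 270 − 242 = $28.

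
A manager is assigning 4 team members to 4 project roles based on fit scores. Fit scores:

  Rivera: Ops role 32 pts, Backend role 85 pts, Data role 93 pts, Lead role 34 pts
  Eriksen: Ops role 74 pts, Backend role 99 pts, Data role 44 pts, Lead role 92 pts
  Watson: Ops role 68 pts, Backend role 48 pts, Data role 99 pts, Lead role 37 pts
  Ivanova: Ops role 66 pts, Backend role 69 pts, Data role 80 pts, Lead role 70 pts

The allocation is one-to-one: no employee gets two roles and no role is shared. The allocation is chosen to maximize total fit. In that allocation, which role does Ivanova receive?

Optimal: Rivera→Backend role (85 pts), Eriksen→Lead role (92 pts), Watson→Data role (99 pts), Ivanova→Ops role (66 pts) — total 85+92+99+66 = 342 pts.
Max-entry greedy (repeatedly take the single best remaining cell) gives 300 pts, worse by 42.
Next-best assignment: Rivera→Data role, Eriksen→Backend role, Watson→Ops role, Ivanova→Lead role = 330 pts.
No other one-to-one assignment exceeds 342 pts.
Ivanova's own top role is Data role (80 pts), but forcing Ivanova→Data role and reassigning the rest optimally gives only 325 pts — worse by 17.

Ivanova receives Ops role.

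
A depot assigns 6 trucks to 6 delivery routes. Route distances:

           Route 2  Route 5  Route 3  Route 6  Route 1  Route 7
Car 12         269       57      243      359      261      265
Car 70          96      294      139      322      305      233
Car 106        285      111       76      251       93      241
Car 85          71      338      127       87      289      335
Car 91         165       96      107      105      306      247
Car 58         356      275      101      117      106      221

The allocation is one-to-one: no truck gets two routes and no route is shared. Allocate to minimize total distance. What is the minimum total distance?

Optimal: Car 12→Route 5 (57 km), Car 70→Route 7 (233 km), Car 106→Route 3 (76 km), Car 85→Route 2 (71 km), Car 91→Route 6 (105 km), Car 58→Route 1 (106 km) — total 57+233+76+71+105+106 = 648 km.
Row-greedy (each truck in turn takes its cheapest remaining route) gives 669 km, worse by 21.
Next-best assignment: Car 12→Route 5, Car 70→Route 7, Car 106→Route 1, Car 85→Route 2, Car 91→Route 6, Car 58→Route 3 = 660 km.
Swapping Car 70↔Car 91 (Car 70→Route 6 322 km, Car 91→Route 7 247 km) adds 231.
Every other assignment is strictly worse.

Min total: 648 km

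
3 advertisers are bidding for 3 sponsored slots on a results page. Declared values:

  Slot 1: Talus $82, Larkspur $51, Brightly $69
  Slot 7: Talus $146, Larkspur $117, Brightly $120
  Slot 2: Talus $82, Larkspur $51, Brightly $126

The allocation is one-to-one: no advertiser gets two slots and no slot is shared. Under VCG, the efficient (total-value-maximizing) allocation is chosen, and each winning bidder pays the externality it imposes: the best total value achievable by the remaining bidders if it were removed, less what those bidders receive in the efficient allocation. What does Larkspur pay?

Efficient allocation: Talus→Slot 1 ($82), Larkspur→Slot 7 ($117), Brightly→Slot 2 ($126); total welfare W = $325.
Larkspur receives Slot 7 at value $117, so the others get W − 117 = $208.
Without Larkspur: best allocation of the remaining 2 bidders over all 3 slots is Talus→Slot 7 ($146), Brightly→Slot 2 ($126), total $272.
VCG payment = (others' best without Larkspur) − (others' welfare with Larkspur) = 272 − 208 = $64.

Larkspur pays $64.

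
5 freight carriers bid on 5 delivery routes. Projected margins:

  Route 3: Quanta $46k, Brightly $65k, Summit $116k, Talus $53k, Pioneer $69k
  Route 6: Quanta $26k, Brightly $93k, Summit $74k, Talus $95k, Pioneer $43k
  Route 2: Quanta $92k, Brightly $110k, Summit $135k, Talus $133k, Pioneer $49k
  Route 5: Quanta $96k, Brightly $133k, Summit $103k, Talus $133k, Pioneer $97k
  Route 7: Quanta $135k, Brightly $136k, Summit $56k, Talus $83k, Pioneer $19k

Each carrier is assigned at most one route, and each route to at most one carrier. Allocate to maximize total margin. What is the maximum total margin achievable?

Max total: $574k

Optimal: Quanta→Route 7 ($135k), Brightly→Route 6 ($93k), Summit→Route 3 ($116k), Talus→Route 2 ($133k), Pioneer→Route 5 ($97k) — total 135+93+116+133+97 = $574k.
Column-greedy (each route in turn goes to its best remaining carrier) gives $553k, worse by 21.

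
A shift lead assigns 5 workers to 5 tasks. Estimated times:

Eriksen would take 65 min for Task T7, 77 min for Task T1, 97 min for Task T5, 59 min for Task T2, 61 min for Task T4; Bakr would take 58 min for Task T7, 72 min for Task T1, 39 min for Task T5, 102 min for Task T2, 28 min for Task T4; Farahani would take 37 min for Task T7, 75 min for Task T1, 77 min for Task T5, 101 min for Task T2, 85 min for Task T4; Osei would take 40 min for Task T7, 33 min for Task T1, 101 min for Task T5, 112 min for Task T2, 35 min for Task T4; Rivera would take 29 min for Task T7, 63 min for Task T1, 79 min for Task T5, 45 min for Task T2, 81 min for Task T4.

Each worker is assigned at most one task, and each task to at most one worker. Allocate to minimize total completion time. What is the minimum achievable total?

Minimum total: 215 min

Treat this as an assignment problem: match each worker to one task.
Optimal: Eriksen→Task T4 (61 min), Bakr→Task T5 (39 min), Farahani→Task T7 (37 min), Osei→Task T1 (33 min), Rivera→Task T2 (45 min) — total 61+39+37+33+45 = 215 min.
Column-greedy (each task in turn goes to its cheapest remaining worker) gives 245 min, worse by 30.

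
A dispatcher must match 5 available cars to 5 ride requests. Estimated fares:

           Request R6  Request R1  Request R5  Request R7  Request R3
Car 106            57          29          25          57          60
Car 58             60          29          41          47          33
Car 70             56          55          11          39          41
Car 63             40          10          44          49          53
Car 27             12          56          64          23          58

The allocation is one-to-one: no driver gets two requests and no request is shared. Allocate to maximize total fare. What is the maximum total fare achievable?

Optimal: Car 106→Request R7 ($57), Car 58→Request R6 ($60), Car 70→Request R1 ($55), Car 63→Request R3 ($53), Car 27→Request R5 ($64) — total 57+60+55+53+64 = $289.
Max-entry greedy (repeatedly take the single best remaining cell) gives $288, worse by 1.
Swapping Car 70↔Car 27 (Car 70→Request R5 $11, Car 27→Request R1 $56) loses 52.

Maximum total: $289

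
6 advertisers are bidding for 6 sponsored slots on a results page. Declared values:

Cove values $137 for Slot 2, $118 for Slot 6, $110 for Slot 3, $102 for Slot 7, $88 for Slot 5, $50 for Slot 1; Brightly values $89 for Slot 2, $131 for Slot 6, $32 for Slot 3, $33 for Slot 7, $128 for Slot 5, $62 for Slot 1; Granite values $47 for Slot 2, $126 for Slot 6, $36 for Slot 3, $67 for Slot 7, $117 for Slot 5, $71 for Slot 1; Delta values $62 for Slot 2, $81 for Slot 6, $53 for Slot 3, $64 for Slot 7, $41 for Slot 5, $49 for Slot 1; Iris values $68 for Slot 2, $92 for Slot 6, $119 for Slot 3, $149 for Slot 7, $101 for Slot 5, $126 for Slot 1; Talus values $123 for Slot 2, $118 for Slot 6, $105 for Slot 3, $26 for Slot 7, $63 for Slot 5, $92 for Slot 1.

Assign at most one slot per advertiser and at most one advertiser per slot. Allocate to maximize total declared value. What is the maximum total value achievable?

This is the linear assignment problem.
Optimal: Cove→Slot 2 ($137), Brightly→Slot 5 ($128), Granite→Slot 6 ($126), Delta→Slot 1 ($49), Iris→Slot 7 ($149), Talus→Slot 3 ($105) — total 137+128+126+49+149+105 = $694.
Column-greedy (each slot in turn goes to its best remaining advertiser) gives $566, worse by 128.
Next-best assignment: Cove→Slot 2, Brightly→Slot 6, Granite→Slot 5, Delta→Slot 1, Iris→Slot 7, Talus→Slot 3 = $688.

Maximum total: $694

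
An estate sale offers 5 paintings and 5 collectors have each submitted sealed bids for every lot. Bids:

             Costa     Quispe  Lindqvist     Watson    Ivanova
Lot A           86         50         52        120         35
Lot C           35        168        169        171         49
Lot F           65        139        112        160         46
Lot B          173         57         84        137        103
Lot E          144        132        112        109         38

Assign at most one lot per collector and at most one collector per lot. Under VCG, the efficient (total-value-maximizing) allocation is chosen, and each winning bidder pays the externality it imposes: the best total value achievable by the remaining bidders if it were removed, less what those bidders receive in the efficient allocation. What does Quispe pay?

Efficient allocation: Costa→Lot E ($144), Quispe→Lot F ($139), Lindqvist→Lot C ($169), Watson→Lot A ($120), Ivanova→Lot B ($103); total welfare W = $675.
Quispe receives Lot F at value $139, so the others get W − 139 = $536.
Without Quispe: best allocation of the remaining 4 bidders over all 5 lots is Costa→Lot E ($144), Lindqvist→Lot C ($169), Watson→Lot F ($160), Ivanova→Lot B ($103), total $576.
VCG payment = (others' best without Quispe) − (others' welfare with Quispe) = 576 − 536 = $40.

Quispe pays $40.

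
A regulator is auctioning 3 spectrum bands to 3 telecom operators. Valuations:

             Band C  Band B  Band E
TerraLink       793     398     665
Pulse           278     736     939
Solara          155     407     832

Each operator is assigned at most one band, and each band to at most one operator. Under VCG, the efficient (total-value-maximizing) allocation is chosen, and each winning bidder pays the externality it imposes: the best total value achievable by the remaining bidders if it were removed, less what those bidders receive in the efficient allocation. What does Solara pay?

Solara pays $203M.

Efficient allocation: TerraLink→Band C ($793M), Pulse→Band B ($736M), Solara→Band E ($832M); total welfare W = $2361M.
Solara receives Band E at value $832M, so the others get W − 832 = $1529M.
Without Solara: best allocation of the remaining 2 bidders over all 3 bands is TerraLink→Band C ($793M), Pulse→Band E ($939M), total $1732M.
VCG payment = (others' best without Solara) − (others' welfare with Solara) = 1732 − 1529 = $203M.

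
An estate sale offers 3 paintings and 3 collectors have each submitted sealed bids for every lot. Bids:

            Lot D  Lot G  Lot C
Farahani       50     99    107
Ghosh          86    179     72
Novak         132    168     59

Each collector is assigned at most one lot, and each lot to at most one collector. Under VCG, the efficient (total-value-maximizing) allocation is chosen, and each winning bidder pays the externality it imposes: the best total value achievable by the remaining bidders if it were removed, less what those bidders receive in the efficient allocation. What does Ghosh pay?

Ghosh pays $36.

Efficient allocation: Farahani→Lot C ($107), Ghosh→Lot G ($179), Novak→Lot D ($132); total welfare W = $418.
Ghosh receives Lot G at value $179, so the others get W − 179 = $239.
Without Ghosh: best allocation of the remaining 2 bidders over all 3 lots is Farahani→Lot C ($107), Novak→Lot G ($168), total $275.
VCG payment = (others' best without Ghosh) − (others' welfare with Ghosh) = 275 − 239 = $36.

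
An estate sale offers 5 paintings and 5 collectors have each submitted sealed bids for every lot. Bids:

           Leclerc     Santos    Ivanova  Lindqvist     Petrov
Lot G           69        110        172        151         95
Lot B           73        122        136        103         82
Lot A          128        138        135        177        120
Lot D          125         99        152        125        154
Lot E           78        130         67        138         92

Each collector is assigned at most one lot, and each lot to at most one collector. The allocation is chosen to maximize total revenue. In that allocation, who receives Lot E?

Lindqvist receives Lot E.

Optimal: Leclerc→Lot A ($128), Santos→Lot B ($122), Ivanova→Lot G ($172), Lindqvist→Lot E ($138), Petrov→Lot D ($154) — total 128+122+172+138+154 = $714.
Row-greedy (each collector in turn takes its best remaining lot) gives $637, worse by 77.
Lindqvist's own top lot is Lot A ($177), but forcing Lindqvist→Lot A and reassigning the rest optimally gives only $706 — worse by 8.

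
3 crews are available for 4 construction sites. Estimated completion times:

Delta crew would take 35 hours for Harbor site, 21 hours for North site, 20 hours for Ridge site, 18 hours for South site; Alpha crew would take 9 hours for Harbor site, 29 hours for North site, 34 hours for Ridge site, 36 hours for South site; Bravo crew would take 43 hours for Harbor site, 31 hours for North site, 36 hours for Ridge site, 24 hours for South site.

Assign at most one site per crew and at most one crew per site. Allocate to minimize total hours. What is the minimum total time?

Optimal: Delta crew→Ridge site (20 hours), Alpha crew→Harbor site (9 hours), Bravo crew→South site (24 hours) — total 20+9+24 = 53 hours.
Row-greedy (each crew in turn takes its cheapest remaining site) gives 58 hours, worse by 5.
Every other assignment is strictly worse.

Min total: 53 hours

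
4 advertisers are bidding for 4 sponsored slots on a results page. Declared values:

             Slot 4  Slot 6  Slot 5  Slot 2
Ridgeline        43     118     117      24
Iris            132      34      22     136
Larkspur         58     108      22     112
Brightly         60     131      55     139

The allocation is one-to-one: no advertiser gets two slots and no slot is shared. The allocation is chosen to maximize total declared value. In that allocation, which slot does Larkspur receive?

This is the linear assignment problem.
Optimal: Ridgeline→Slot 5 ($117), Iris→Slot 4 ($132), Larkspur→Slot 6 ($108), Brightly→Slot 2 ($139) — total 117+132+108+139 = $496.
Max-entry greedy (repeatedly take the single best remaining cell) gives $411, worse by 85.
Next-best assignment: Ridgeline→Slot 5, Iris→Slot 4, Larkspur→Slot 2, Brightly→Slot 6 = $492.
Larkspur's own top slot is Slot 2 ($112), but forcing Larkspur→Slot 2 and reassigning the rest optimally gives only $492 — worse by 4.

Larkspur receives Slot 6.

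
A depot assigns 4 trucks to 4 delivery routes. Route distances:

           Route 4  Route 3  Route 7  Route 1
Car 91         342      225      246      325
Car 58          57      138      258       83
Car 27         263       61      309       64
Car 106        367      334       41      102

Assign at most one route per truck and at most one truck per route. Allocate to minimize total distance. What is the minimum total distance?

Min total: 387 km

Optimal: Car 91→Route 3 (225 km), Car 58→Route 4 (57 km), Car 27→Route 1 (64 km), Car 106→Route 7 (41 km) — total 225+57+64+41 = 387 km.
Column-greedy (each route in turn goes to its cheapest remaining truck) gives 484 km, worse by 97.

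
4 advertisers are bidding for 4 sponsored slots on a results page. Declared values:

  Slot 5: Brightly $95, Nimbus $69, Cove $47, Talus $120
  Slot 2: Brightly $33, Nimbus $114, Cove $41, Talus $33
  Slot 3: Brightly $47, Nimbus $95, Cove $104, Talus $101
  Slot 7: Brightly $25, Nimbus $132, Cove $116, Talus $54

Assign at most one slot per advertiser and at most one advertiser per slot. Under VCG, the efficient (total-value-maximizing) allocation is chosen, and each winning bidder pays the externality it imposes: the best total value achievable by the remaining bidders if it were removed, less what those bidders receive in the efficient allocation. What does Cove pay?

Efficient allocation: Brightly→Slot 5 ($95), Nimbus→Slot 2 ($114), Cove→Slot 7 ($116), Talus→Slot 3 ($101); total welfare W = $426.
Cove receives Slot 7 at value $116, so the others get W − 116 = $310.
Without Cove: best allocation of the remaining 3 bidders over all 4 slots is Brightly→Slot 5 ($95), Nimbus→Slot 7 ($132), Talus→Slot 3 ($101), total $328.
VCG payment = (others' best without Cove) − (others' welfare with Cove) = 328 − 310 = $18.

Cove pays $18.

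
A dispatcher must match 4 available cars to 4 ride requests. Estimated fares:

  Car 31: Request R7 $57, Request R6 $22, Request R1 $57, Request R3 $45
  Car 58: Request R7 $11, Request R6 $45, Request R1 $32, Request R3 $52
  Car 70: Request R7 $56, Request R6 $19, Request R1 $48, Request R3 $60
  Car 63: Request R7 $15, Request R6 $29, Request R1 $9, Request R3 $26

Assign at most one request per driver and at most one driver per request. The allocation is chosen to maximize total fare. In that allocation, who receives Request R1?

Car 31 receives Request R1.

Treat this as an assignment problem: match each driver to one request.
Optimal: Car 31→Request R1 ($57), Car 58→Request R3 ($52), Car 70→Request R7 ($56), Car 63→Request R6 ($29) — total 57+52+56+29 = $194.
Column-greedy (each request in turn goes to its best remaining driver) gives $176, worse by 18.
Swapping Car 58↔Car 70 (Car 58→Request R7 $11, Car 70→Request R3 $60) loses 37.
Car 31's own top request is Request R7 ($57), but forcing Car 31→Request R7 and reassigning the rest optimally gives only $186 — worse by 8.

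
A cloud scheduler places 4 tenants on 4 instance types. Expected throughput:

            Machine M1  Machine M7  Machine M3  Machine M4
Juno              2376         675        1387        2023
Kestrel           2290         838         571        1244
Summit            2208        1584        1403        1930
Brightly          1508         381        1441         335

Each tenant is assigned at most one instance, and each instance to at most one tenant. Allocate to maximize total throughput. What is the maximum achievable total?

Treat this as an assignment problem: match each tenant to one instance.
Optimal: Juno→Machine M4 (2023 ops/s), Kestrel→Machine M1 (2290 ops/s), Summit→Machine M7 (1584 ops/s), Brightly→Machine M3 (1441 ops/s) — total 2023+2290+1584+1441 = 7338 ops/s.
Max-entry greedy (repeatedly take the single best remaining cell) gives 6585 ops/s, worse by 753.
Swapping Kestrel↔Summit (Kestrel→Machine M7 838 ops/s, Summit→Machine M1 2208 ops/s) loses 828.
Every other assignment is strictly worse.

Max total: 7338 ops/s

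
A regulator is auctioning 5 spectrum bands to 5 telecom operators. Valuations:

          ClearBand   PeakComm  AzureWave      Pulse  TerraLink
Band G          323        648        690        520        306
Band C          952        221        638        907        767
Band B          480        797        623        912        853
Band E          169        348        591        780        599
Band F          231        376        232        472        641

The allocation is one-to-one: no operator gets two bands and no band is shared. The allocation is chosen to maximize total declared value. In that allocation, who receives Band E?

Pulse receives Band E.

This is the linear assignment problem.
Optimal: ClearBand→Band C ($952M), PeakComm→Band B ($797M), AzureWave→Band G ($690M), Pulse→Band E ($780M), TerraLink→Band F ($641M) — total 952+797+690+780+641 = $3860M.
Column-greedy (each band in turn goes to its best remaining operator) gives $3529M, worse by 331.
Every other assignment is strictly worse.
Pulse's own top band is Band B ($912M), but forcing Pulse→Band B and reassigning the rest optimally gives only $3744M — worse by 116.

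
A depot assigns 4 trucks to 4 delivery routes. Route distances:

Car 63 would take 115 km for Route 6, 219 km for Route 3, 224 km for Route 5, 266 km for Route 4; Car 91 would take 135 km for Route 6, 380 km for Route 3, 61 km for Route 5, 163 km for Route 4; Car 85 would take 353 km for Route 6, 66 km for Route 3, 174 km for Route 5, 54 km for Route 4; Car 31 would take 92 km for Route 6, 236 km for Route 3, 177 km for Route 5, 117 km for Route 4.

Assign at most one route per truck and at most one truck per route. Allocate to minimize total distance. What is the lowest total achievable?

Minimum total: 359 km

Optimal: Car 63→Route 6 (115 km), Car 91→Route 5 (61 km), Car 85→Route 3 (66 km), Car 31→Route 4 (117 km) — total 115+61+66+117 = 359 km.
Min-entry greedy (repeatedly take the single cheapest remaining cell) gives 426 km, worse by 67.
Every other assignment is strictly worse.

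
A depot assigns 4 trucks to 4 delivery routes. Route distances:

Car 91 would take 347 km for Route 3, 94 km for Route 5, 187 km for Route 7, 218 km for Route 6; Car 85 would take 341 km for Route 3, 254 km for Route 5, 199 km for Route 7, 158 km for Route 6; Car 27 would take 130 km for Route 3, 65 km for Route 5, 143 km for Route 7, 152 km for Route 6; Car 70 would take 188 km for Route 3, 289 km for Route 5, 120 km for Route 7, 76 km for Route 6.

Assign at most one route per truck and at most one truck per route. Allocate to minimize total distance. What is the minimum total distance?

Min total: 499 km

Optimal: Car 91→Route 5 (94 km), Car 85→Route 7 (199 km), Car 27→Route 3 (130 km), Car 70→Route 6 (76 km) — total 94+199+130+76 = 499 km.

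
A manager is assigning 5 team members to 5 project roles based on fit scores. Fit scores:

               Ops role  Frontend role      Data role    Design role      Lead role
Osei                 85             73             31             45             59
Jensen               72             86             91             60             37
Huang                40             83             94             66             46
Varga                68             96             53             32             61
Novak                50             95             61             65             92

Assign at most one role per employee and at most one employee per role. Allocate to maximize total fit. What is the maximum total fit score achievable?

Maximum total: 430 pts

Optimal: Osei→Ops role (85 pts), Jensen→Data role (91 pts), Huang→Design role (66 pts), Varga→Frontend role (96 pts), Novak→Lead role (92 pts) — total 85+91+66+96+92 = 430 pts.
Row-greedy (each employee in turn takes its best remaining role) gives 385 pts, worse by 45.
Swapping Jensen↔Varga (Jensen→Frontend role 86 pts, Varga→Data role 53 pts) loses 48.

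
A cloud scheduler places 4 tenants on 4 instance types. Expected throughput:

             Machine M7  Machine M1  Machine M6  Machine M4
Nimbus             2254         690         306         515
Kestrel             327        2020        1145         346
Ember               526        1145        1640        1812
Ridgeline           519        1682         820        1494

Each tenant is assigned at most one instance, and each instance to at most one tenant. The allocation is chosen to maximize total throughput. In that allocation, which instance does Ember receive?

This is the linear assignment problem.
Optimal: Nimbus→Machine M7 (2254 ops/s), Kestrel→Machine M1 (2020 ops/s), Ember→Machine M6 (1640 ops/s), Ridgeline→Machine M4 (1494 ops/s) — total 2254+2020+1640+1494 = 7408 ops/s.
Max-entry greedy (repeatedly take the single best remaining cell) gives 6906 ops/s, worse by 502.
Next-best assignment: Nimbus→Machine M7, Kestrel→Machine M1, Ember→Machine M4, Ridgeline→Machine M6 = 6906 ops/s.
Swapping Kestrel↔Nimbus (Kestrel→Machine M7 327 ops/s, Nimbus→Machine M1 690 ops/s) loses 3257.
Every other assignment is strictly worse.
Ember's own top instance is Machine M4 (1812 ops/s), but forcing Ember→Machine M4 and reassigning the rest optimally gives only 6906 ops/s — worse by 502.

Ember receives Machine M6.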